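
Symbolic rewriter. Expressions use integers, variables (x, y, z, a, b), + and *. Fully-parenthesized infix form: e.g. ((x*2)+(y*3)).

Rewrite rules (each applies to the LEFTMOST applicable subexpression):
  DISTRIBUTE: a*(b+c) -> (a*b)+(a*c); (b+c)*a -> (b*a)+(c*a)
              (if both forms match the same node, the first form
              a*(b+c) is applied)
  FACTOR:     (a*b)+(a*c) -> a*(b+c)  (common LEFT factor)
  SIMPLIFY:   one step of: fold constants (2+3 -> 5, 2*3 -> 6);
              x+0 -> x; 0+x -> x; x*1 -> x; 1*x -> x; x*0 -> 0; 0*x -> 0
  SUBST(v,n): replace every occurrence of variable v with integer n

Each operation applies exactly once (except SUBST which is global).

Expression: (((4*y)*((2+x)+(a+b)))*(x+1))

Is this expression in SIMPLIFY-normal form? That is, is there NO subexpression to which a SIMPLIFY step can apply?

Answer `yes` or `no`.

Answer: yes

Derivation:
Expression: (((4*y)*((2+x)+(a+b)))*(x+1))
Scanning for simplifiable subexpressions (pre-order)...
  at root: (((4*y)*((2+x)+(a+b)))*(x+1)) (not simplifiable)
  at L: ((4*y)*((2+x)+(a+b))) (not simplifiable)
  at LL: (4*y) (not simplifiable)
  at LR: ((2+x)+(a+b)) (not simplifiable)
  at LRL: (2+x) (not simplifiable)
  at LRR: (a+b) (not simplifiable)
  at R: (x+1) (not simplifiable)
Result: no simplifiable subexpression found -> normal form.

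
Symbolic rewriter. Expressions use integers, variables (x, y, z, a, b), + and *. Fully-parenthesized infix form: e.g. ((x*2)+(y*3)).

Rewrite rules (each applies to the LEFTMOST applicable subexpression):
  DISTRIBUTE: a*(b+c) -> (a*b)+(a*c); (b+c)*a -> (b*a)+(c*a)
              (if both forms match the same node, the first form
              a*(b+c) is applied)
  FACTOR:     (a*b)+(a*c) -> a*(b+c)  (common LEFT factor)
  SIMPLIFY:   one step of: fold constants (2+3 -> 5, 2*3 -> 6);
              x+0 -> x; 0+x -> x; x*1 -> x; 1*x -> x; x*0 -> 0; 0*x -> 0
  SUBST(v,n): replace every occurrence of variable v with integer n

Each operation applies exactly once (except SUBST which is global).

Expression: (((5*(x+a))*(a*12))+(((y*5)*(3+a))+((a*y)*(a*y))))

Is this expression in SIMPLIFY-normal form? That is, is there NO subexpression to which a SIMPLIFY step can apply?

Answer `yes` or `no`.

Answer: yes

Derivation:
Expression: (((5*(x+a))*(a*12))+(((y*5)*(3+a))+((a*y)*(a*y))))
Scanning for simplifiable subexpressions (pre-order)...
  at root: (((5*(x+a))*(a*12))+(((y*5)*(3+a))+((a*y)*(a*y)))) (not simplifiable)
  at L: ((5*(x+a))*(a*12)) (not simplifiable)
  at LL: (5*(x+a)) (not simplifiable)
  at LLR: (x+a) (not simplifiable)
  at LR: (a*12) (not simplifiable)
  at R: (((y*5)*(3+a))+((a*y)*(a*y))) (not simplifiable)
  at RL: ((y*5)*(3+a)) (not simplifiable)
  at RLL: (y*5) (not simplifiable)
  at RLR: (3+a) (not simplifiable)
  at RR: ((a*y)*(a*y)) (not simplifiable)
  at RRL: (a*y) (not simplifiable)
  at RRR: (a*y) (not simplifiable)
Result: no simplifiable subexpression found -> normal form.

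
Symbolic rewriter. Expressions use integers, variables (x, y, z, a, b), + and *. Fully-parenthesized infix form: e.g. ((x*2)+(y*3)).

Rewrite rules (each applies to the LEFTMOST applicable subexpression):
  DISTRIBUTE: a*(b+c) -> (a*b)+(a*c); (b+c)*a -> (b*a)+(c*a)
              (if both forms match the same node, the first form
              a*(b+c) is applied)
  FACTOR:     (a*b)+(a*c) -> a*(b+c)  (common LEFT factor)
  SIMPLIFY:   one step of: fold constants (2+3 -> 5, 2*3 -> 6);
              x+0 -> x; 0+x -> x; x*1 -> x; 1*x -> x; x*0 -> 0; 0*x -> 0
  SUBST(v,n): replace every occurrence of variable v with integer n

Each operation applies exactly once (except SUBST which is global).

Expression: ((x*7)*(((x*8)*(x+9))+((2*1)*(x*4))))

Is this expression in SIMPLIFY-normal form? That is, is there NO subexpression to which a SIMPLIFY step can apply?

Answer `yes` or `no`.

Expression: ((x*7)*(((x*8)*(x+9))+((2*1)*(x*4))))
Scanning for simplifiable subexpressions (pre-order)...
  at root: ((x*7)*(((x*8)*(x+9))+((2*1)*(x*4)))) (not simplifiable)
  at L: (x*7) (not simplifiable)
  at R: (((x*8)*(x+9))+((2*1)*(x*4))) (not simplifiable)
  at RL: ((x*8)*(x+9)) (not simplifiable)
  at RLL: (x*8) (not simplifiable)
  at RLR: (x+9) (not simplifiable)
  at RR: ((2*1)*(x*4)) (not simplifiable)
  at RRL: (2*1) (SIMPLIFIABLE)
  at RRR: (x*4) (not simplifiable)
Found simplifiable subexpr at path RRL: (2*1)
One SIMPLIFY step would give: ((x*7)*(((x*8)*(x+9))+(2*(x*4))))
-> NOT in normal form.

Answer: no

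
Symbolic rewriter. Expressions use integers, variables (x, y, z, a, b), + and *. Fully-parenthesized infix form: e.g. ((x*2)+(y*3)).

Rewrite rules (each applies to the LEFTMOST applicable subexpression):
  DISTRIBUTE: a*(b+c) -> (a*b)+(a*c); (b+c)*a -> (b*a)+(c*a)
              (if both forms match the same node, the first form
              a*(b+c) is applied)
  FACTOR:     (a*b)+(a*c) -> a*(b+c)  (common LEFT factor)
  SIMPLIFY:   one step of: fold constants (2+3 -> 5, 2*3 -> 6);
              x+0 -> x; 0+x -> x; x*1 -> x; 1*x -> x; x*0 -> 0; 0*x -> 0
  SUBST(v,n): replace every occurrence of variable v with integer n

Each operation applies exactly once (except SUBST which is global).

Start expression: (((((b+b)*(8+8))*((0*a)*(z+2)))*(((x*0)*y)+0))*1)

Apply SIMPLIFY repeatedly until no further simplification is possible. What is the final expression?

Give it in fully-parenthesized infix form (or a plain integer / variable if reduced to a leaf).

Start: (((((b+b)*(8+8))*((0*a)*(z+2)))*(((x*0)*y)+0))*1)
Step 1: at root: (((((b+b)*(8+8))*((0*a)*(z+2)))*(((x*0)*y)+0))*1) -> ((((b+b)*(8+8))*((0*a)*(z+2)))*(((x*0)*y)+0)); overall: (((((b+b)*(8+8))*((0*a)*(z+2)))*(((x*0)*y)+0))*1) -> ((((b+b)*(8+8))*((0*a)*(z+2)))*(((x*0)*y)+0))
Step 2: at LLR: (8+8) -> 16; overall: ((((b+b)*(8+8))*((0*a)*(z+2)))*(((x*0)*y)+0)) -> ((((b+b)*16)*((0*a)*(z+2)))*(((x*0)*y)+0))
Step 3: at LRL: (0*a) -> 0; overall: ((((b+b)*16)*((0*a)*(z+2)))*(((x*0)*y)+0)) -> ((((b+b)*16)*(0*(z+2)))*(((x*0)*y)+0))
Step 4: at LR: (0*(z+2)) -> 0; overall: ((((b+b)*16)*(0*(z+2)))*(((x*0)*y)+0)) -> ((((b+b)*16)*0)*(((x*0)*y)+0))
Step 5: at L: (((b+b)*16)*0) -> 0; overall: ((((b+b)*16)*0)*(((x*0)*y)+0)) -> (0*(((x*0)*y)+0))
Step 6: at root: (0*(((x*0)*y)+0)) -> 0; overall: (0*(((x*0)*y)+0)) -> 0
Fixed point: 0

Answer: 0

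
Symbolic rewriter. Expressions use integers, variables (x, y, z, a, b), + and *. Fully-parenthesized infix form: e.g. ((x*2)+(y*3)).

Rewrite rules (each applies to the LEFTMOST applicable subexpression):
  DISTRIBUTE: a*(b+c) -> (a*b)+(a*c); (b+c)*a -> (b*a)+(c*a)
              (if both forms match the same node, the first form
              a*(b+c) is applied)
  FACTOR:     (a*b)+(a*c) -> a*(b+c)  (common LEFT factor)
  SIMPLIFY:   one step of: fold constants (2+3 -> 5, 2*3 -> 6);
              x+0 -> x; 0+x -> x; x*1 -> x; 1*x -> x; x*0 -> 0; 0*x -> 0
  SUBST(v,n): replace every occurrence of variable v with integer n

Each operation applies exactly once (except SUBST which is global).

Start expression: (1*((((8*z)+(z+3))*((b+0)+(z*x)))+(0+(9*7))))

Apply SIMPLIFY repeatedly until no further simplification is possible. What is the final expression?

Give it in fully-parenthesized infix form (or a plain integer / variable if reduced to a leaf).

Answer: ((((8*z)+(z+3))*(b+(z*x)))+63)

Derivation:
Start: (1*((((8*z)+(z+3))*((b+0)+(z*x)))+(0+(9*7))))
Step 1: at root: (1*((((8*z)+(z+3))*((b+0)+(z*x)))+(0+(9*7)))) -> ((((8*z)+(z+3))*((b+0)+(z*x)))+(0+(9*7))); overall: (1*((((8*z)+(z+3))*((b+0)+(z*x)))+(0+(9*7)))) -> ((((8*z)+(z+3))*((b+0)+(z*x)))+(0+(9*7)))
Step 2: at LRL: (b+0) -> b; overall: ((((8*z)+(z+3))*((b+0)+(z*x)))+(0+(9*7))) -> ((((8*z)+(z+3))*(b+(z*x)))+(0+(9*7)))
Step 3: at R: (0+(9*7)) -> (9*7); overall: ((((8*z)+(z+3))*(b+(z*x)))+(0+(9*7))) -> ((((8*z)+(z+3))*(b+(z*x)))+(9*7))
Step 4: at R: (9*7) -> 63; overall: ((((8*z)+(z+3))*(b+(z*x)))+(9*7)) -> ((((8*z)+(z+3))*(b+(z*x)))+63)
Fixed point: ((((8*z)+(z+3))*(b+(z*x)))+63)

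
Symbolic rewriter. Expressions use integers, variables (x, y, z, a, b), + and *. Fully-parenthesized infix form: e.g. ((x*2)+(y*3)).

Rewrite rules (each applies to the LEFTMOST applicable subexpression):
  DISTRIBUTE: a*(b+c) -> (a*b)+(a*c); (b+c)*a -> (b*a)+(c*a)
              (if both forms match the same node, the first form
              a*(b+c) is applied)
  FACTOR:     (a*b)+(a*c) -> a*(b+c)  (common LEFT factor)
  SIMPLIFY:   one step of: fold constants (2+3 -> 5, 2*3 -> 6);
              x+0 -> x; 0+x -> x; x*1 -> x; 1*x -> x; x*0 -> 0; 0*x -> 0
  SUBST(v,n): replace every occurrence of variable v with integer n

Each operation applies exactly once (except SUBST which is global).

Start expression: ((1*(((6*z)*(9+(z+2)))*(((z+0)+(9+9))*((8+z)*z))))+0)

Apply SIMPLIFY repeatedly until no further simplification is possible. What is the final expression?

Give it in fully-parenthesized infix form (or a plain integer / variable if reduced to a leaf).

Start: ((1*(((6*z)*(9+(z+2)))*(((z+0)+(9+9))*((8+z)*z))))+0)
Step 1: at root: ((1*(((6*z)*(9+(z+2)))*(((z+0)+(9+9))*((8+z)*z))))+0) -> (1*(((6*z)*(9+(z+2)))*(((z+0)+(9+9))*((8+z)*z)))); overall: ((1*(((6*z)*(9+(z+2)))*(((z+0)+(9+9))*((8+z)*z))))+0) -> (1*(((6*z)*(9+(z+2)))*(((z+0)+(9+9))*((8+z)*z))))
Step 2: at root: (1*(((6*z)*(9+(z+2)))*(((z+0)+(9+9))*((8+z)*z)))) -> (((6*z)*(9+(z+2)))*(((z+0)+(9+9))*((8+z)*z))); overall: (1*(((6*z)*(9+(z+2)))*(((z+0)+(9+9))*((8+z)*z)))) -> (((6*z)*(9+(z+2)))*(((z+0)+(9+9))*((8+z)*z)))
Step 3: at RLL: (z+0) -> z; overall: (((6*z)*(9+(z+2)))*(((z+0)+(9+9))*((8+z)*z))) -> (((6*z)*(9+(z+2)))*((z+(9+9))*((8+z)*z)))
Step 4: at RLR: (9+9) -> 18; overall: (((6*z)*(9+(z+2)))*((z+(9+9))*((8+z)*z))) -> (((6*z)*(9+(z+2)))*((z+18)*((8+z)*z)))
Fixed point: (((6*z)*(9+(z+2)))*((z+18)*((8+z)*z)))

Answer: (((6*z)*(9+(z+2)))*((z+18)*((8+z)*z)))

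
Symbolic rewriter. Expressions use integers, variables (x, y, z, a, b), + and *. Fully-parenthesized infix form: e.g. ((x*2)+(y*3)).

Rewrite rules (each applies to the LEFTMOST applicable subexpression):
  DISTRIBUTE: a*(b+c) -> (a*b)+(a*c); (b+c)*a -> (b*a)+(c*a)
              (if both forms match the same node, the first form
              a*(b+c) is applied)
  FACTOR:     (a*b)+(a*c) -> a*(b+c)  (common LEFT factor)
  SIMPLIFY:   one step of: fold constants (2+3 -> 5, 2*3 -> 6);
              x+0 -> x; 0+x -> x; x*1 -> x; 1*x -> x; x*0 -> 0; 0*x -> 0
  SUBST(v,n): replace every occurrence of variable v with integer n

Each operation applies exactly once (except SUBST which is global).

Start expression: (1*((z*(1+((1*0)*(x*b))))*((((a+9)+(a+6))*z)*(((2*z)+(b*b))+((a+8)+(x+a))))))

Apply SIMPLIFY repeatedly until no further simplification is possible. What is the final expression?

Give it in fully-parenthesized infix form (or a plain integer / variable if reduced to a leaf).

Start: (1*((z*(1+((1*0)*(x*b))))*((((a+9)+(a+6))*z)*(((2*z)+(b*b))+((a+8)+(x+a))))))
Step 1: at root: (1*((z*(1+((1*0)*(x*b))))*((((a+9)+(a+6))*z)*(((2*z)+(b*b))+((a+8)+(x+a)))))) -> ((z*(1+((1*0)*(x*b))))*((((a+9)+(a+6))*z)*(((2*z)+(b*b))+((a+8)+(x+a))))); overall: (1*((z*(1+((1*0)*(x*b))))*((((a+9)+(a+6))*z)*(((2*z)+(b*b))+((a+8)+(x+a)))))) -> ((z*(1+((1*0)*(x*b))))*((((a+9)+(a+6))*z)*(((2*z)+(b*b))+((a+8)+(x+a)))))
Step 2: at LRRL: (1*0) -> 0; overall: ((z*(1+((1*0)*(x*b))))*((((a+9)+(a+6))*z)*(((2*z)+(b*b))+((a+8)+(x+a))))) -> ((z*(1+(0*(x*b))))*((((a+9)+(a+6))*z)*(((2*z)+(b*b))+((a+8)+(x+a)))))
Step 3: at LRR: (0*(x*b)) -> 0; overall: ((z*(1+(0*(x*b))))*((((a+9)+(a+6))*z)*(((2*z)+(b*b))+((a+8)+(x+a))))) -> ((z*(1+0))*((((a+9)+(a+6))*z)*(((2*z)+(b*b))+((a+8)+(x+a)))))
Step 4: at LR: (1+0) -> 1; overall: ((z*(1+0))*((((a+9)+(a+6))*z)*(((2*z)+(b*b))+((a+8)+(x+a))))) -> ((z*1)*((((a+9)+(a+6))*z)*(((2*z)+(b*b))+((a+8)+(x+a)))))
Step 5: at L: (z*1) -> z; overall: ((z*1)*((((a+9)+(a+6))*z)*(((2*z)+(b*b))+((a+8)+(x+a))))) -> (z*((((a+9)+(a+6))*z)*(((2*z)+(b*b))+((a+8)+(x+a)))))
Fixed point: (z*((((a+9)+(a+6))*z)*(((2*z)+(b*b))+((a+8)+(x+a)))))

Answer: (z*((((a+9)+(a+6))*z)*(((2*z)+(b*b))+((a+8)+(x+a)))))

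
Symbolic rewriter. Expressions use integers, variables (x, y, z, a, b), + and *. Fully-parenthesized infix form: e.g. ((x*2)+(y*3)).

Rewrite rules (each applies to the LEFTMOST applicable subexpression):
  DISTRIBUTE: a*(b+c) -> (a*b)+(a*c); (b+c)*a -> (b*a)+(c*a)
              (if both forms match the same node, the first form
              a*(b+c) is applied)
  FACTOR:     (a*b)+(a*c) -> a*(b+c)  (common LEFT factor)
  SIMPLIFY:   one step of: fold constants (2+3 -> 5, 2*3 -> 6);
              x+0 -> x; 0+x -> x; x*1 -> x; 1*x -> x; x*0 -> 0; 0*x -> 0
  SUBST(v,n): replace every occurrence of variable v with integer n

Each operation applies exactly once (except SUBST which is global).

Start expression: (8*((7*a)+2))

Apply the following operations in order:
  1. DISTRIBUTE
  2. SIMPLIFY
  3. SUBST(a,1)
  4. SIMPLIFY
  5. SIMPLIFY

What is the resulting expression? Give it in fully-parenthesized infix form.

Answer: (56+16)

Derivation:
Start: (8*((7*a)+2))
Apply DISTRIBUTE at root (target: (8*((7*a)+2))): (8*((7*a)+2)) -> ((8*(7*a))+(8*2))
Apply SIMPLIFY at R (target: (8*2)): ((8*(7*a))+(8*2)) -> ((8*(7*a))+16)
Apply SUBST(a,1): ((8*(7*a))+16) -> ((8*(7*1))+16)
Apply SIMPLIFY at LR (target: (7*1)): ((8*(7*1))+16) -> ((8*7)+16)
Apply SIMPLIFY at L (target: (8*7)): ((8*7)+16) -> (56+16)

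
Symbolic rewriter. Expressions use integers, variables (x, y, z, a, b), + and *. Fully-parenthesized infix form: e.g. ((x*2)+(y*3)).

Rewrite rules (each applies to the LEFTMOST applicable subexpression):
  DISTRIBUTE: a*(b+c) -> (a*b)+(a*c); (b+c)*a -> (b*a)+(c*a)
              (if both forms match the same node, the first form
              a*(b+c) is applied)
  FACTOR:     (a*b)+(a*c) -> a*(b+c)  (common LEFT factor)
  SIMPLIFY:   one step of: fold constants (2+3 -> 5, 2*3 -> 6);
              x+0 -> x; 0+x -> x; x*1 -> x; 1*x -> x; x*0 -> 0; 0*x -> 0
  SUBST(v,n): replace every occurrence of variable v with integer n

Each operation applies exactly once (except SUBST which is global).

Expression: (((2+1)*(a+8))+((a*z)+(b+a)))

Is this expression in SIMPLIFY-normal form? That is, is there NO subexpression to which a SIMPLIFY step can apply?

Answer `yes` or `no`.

Answer: no

Derivation:
Expression: (((2+1)*(a+8))+((a*z)+(b+a)))
Scanning for simplifiable subexpressions (pre-order)...
  at root: (((2+1)*(a+8))+((a*z)+(b+a))) (not simplifiable)
  at L: ((2+1)*(a+8)) (not simplifiable)
  at LL: (2+1) (SIMPLIFIABLE)
  at LR: (a+8) (not simplifiable)
  at R: ((a*z)+(b+a)) (not simplifiable)
  at RL: (a*z) (not simplifiable)
  at RR: (b+a) (not simplifiable)
Found simplifiable subexpr at path LL: (2+1)
One SIMPLIFY step would give: ((3*(a+8))+((a*z)+(b+a)))
-> NOT in normal form.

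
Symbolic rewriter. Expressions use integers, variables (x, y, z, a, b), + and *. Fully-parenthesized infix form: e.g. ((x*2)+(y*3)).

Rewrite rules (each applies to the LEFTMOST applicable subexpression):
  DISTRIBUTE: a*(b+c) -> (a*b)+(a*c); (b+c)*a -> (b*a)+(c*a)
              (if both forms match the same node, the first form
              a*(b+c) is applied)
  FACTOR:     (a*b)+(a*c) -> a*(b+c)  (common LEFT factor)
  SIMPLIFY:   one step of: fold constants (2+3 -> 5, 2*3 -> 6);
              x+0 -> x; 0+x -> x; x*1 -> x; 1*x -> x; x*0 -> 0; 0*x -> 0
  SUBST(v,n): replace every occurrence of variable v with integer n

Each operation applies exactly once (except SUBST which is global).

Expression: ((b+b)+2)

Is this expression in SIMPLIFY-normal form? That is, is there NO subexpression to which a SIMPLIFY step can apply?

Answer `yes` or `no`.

Expression: ((b+b)+2)
Scanning for simplifiable subexpressions (pre-order)...
  at root: ((b+b)+2) (not simplifiable)
  at L: (b+b) (not simplifiable)
Result: no simplifiable subexpression found -> normal form.

Answer: yes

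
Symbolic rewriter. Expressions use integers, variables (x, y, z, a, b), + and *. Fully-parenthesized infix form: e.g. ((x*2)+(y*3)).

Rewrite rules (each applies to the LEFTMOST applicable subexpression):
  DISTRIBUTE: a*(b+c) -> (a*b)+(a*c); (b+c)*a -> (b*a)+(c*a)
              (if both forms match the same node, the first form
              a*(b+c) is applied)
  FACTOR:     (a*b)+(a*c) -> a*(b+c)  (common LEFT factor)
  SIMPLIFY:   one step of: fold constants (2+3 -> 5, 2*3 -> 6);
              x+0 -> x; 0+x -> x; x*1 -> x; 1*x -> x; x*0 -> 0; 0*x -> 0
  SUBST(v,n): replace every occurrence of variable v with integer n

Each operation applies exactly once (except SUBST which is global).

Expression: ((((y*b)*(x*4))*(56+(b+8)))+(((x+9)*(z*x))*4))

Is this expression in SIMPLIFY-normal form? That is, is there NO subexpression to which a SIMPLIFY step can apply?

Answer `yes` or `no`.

Expression: ((((y*b)*(x*4))*(56+(b+8)))+(((x+9)*(z*x))*4))
Scanning for simplifiable subexpressions (pre-order)...
  at root: ((((y*b)*(x*4))*(56+(b+8)))+(((x+9)*(z*x))*4)) (not simplifiable)
  at L: (((y*b)*(x*4))*(56+(b+8))) (not simplifiable)
  at LL: ((y*b)*(x*4)) (not simplifiable)
  at LLL: (y*b) (not simplifiable)
  at LLR: (x*4) (not simplifiable)
  at LR: (56+(b+8)) (not simplifiable)
  at LRR: (b+8) (not simplifiable)
  at R: (((x+9)*(z*x))*4) (not simplifiable)
  at RL: ((x+9)*(z*x)) (not simplifiable)
  at RLL: (x+9) (not simplifiable)
  at RLR: (z*x) (not simplifiable)
Result: no simplifiable subexpression found -> normal form.

Answer: yes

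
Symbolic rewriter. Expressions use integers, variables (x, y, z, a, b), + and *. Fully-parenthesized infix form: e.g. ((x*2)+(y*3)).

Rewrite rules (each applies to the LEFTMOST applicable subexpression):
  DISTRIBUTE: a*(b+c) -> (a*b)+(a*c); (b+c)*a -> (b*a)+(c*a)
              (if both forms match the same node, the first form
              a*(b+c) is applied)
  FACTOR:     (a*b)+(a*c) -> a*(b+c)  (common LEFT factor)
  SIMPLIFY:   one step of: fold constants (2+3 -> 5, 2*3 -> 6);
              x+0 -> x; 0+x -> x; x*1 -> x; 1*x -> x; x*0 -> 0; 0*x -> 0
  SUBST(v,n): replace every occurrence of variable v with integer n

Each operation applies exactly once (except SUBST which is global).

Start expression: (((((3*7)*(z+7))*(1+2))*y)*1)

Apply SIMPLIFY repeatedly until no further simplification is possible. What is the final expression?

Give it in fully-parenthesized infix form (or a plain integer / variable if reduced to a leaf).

Start: (((((3*7)*(z+7))*(1+2))*y)*1)
Step 1: at root: (((((3*7)*(z+7))*(1+2))*y)*1) -> ((((3*7)*(z+7))*(1+2))*y); overall: (((((3*7)*(z+7))*(1+2))*y)*1) -> ((((3*7)*(z+7))*(1+2))*y)
Step 2: at LLL: (3*7) -> 21; overall: ((((3*7)*(z+7))*(1+2))*y) -> (((21*(z+7))*(1+2))*y)
Step 3: at LR: (1+2) -> 3; overall: (((21*(z+7))*(1+2))*y) -> (((21*(z+7))*3)*y)
Fixed point: (((21*(z+7))*3)*y)

Answer: (((21*(z+7))*3)*y)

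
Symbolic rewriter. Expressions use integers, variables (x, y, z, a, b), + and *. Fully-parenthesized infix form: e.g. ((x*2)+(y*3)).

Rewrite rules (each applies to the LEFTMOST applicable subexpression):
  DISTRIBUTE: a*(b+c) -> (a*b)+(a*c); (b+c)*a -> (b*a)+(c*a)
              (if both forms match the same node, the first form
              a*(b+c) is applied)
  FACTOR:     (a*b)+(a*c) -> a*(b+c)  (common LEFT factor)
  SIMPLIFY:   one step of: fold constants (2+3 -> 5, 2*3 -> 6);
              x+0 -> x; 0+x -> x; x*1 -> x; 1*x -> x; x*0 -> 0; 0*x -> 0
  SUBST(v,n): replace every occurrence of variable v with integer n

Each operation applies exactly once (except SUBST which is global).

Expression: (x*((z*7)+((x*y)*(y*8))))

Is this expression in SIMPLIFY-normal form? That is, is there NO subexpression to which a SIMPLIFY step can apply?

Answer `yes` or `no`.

Answer: yes

Derivation:
Expression: (x*((z*7)+((x*y)*(y*8))))
Scanning for simplifiable subexpressions (pre-order)...
  at root: (x*((z*7)+((x*y)*(y*8)))) (not simplifiable)
  at R: ((z*7)+((x*y)*(y*8))) (not simplifiable)
  at RL: (z*7) (not simplifiable)
  at RR: ((x*y)*(y*8)) (not simplifiable)
  at RRL: (x*y) (not simplifiable)
  at RRR: (y*8) (not simplifiable)
Result: no simplifiable subexpression found -> normal form.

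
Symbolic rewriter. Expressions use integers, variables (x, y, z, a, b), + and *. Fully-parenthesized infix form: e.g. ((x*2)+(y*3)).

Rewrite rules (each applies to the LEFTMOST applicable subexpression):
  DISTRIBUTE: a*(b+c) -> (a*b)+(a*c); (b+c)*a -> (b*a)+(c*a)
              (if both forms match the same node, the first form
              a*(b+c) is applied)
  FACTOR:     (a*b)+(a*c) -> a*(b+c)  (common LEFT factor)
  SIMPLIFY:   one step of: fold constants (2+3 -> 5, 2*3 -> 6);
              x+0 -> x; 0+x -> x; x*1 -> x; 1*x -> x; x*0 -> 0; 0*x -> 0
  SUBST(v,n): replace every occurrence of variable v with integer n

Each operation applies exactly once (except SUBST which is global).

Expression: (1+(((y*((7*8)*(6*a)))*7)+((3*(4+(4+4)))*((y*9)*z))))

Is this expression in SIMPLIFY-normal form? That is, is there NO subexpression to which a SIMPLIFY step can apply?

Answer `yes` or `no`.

Expression: (1+(((y*((7*8)*(6*a)))*7)+((3*(4+(4+4)))*((y*9)*z))))
Scanning for simplifiable subexpressions (pre-order)...
  at root: (1+(((y*((7*8)*(6*a)))*7)+((3*(4+(4+4)))*((y*9)*z)))) (not simplifiable)
  at R: (((y*((7*8)*(6*a)))*7)+((3*(4+(4+4)))*((y*9)*z))) (not simplifiable)
  at RL: ((y*((7*8)*(6*a)))*7) (not simplifiable)
  at RLL: (y*((7*8)*(6*a))) (not simplifiable)
  at RLLR: ((7*8)*(6*a)) (not simplifiable)
  at RLLRL: (7*8) (SIMPLIFIABLE)
  at RLLRR: (6*a) (not simplifiable)
  at RR: ((3*(4+(4+4)))*((y*9)*z)) (not simplifiable)
  at RRL: (3*(4+(4+4))) (not simplifiable)
  at RRLR: (4+(4+4)) (not simplifiable)
  at RRLRR: (4+4) (SIMPLIFIABLE)
  at RRR: ((y*9)*z) (not simplifiable)
  at RRRL: (y*9) (not simplifiable)
Found simplifiable subexpr at path RLLRL: (7*8)
One SIMPLIFY step would give: (1+(((y*(56*(6*a)))*7)+((3*(4+(4+4)))*((y*9)*z))))
-> NOT in normal form.

Answer: no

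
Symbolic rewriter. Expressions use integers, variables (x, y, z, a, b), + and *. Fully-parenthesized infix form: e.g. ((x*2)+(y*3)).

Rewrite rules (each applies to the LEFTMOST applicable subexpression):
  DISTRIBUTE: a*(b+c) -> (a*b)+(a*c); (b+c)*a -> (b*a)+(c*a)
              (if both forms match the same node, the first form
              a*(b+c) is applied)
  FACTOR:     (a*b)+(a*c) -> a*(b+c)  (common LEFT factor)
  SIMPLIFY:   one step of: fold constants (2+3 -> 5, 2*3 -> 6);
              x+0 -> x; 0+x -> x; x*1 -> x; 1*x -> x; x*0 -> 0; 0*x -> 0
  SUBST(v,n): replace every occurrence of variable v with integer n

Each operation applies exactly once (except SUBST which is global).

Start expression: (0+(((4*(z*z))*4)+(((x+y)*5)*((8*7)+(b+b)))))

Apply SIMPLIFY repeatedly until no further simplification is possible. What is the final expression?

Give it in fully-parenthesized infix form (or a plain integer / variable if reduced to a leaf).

Start: (0+(((4*(z*z))*4)+(((x+y)*5)*((8*7)+(b+b)))))
Step 1: at root: (0+(((4*(z*z))*4)+(((x+y)*5)*((8*7)+(b+b))))) -> (((4*(z*z))*4)+(((x+y)*5)*((8*7)+(b+b)))); overall: (0+(((4*(z*z))*4)+(((x+y)*5)*((8*7)+(b+b))))) -> (((4*(z*z))*4)+(((x+y)*5)*((8*7)+(b+b))))
Step 2: at RRL: (8*7) -> 56; overall: (((4*(z*z))*4)+(((x+y)*5)*((8*7)+(b+b)))) -> (((4*(z*z))*4)+(((x+y)*5)*(56+(b+b))))
Fixed point: (((4*(z*z))*4)+(((x+y)*5)*(56+(b+b))))

Answer: (((4*(z*z))*4)+(((x+y)*5)*(56+(b+b))))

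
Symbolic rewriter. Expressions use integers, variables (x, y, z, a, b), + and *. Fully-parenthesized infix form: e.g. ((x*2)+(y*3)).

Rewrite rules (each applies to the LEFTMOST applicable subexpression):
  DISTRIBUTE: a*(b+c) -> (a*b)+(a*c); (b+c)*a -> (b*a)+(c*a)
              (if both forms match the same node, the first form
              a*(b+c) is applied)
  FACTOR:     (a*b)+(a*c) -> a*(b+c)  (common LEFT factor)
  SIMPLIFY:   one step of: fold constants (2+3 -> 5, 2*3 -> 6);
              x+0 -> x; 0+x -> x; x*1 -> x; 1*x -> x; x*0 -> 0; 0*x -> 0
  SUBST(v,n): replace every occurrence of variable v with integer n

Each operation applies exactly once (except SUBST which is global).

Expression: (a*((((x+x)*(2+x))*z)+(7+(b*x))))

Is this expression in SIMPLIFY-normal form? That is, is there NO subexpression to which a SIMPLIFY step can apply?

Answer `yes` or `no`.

Expression: (a*((((x+x)*(2+x))*z)+(7+(b*x))))
Scanning for simplifiable subexpressions (pre-order)...
  at root: (a*((((x+x)*(2+x))*z)+(7+(b*x)))) (not simplifiable)
  at R: ((((x+x)*(2+x))*z)+(7+(b*x))) (not simplifiable)
  at RL: (((x+x)*(2+x))*z) (not simplifiable)
  at RLL: ((x+x)*(2+x)) (not simplifiable)
  at RLLL: (x+x) (not simplifiable)
  at RLLR: (2+x) (not simplifiable)
  at RR: (7+(b*x)) (not simplifiable)
  at RRR: (b*x) (not simplifiable)
Result: no simplifiable subexpression found -> normal form.

Answer: yes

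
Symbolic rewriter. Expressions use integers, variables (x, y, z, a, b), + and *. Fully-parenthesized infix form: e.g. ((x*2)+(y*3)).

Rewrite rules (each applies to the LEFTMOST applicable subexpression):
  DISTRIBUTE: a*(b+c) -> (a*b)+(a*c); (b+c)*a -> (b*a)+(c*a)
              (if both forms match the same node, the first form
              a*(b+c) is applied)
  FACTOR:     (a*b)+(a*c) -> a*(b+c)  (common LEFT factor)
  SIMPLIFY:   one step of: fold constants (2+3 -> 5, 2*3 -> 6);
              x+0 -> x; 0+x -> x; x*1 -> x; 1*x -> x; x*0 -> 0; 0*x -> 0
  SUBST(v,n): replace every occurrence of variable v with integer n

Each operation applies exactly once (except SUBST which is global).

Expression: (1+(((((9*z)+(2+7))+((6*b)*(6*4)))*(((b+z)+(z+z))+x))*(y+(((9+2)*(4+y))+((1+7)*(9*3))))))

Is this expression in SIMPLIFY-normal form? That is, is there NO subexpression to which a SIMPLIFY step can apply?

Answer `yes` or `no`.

Expression: (1+(((((9*z)+(2+7))+((6*b)*(6*4)))*(((b+z)+(z+z))+x))*(y+(((9+2)*(4+y))+((1+7)*(9*3))))))
Scanning for simplifiable subexpressions (pre-order)...
  at root: (1+(((((9*z)+(2+7))+((6*b)*(6*4)))*(((b+z)+(z+z))+x))*(y+(((9+2)*(4+y))+((1+7)*(9*3)))))) (not simplifiable)
  at R: (((((9*z)+(2+7))+((6*b)*(6*4)))*(((b+z)+(z+z))+x))*(y+(((9+2)*(4+y))+((1+7)*(9*3))))) (not simplifiable)
  at RL: ((((9*z)+(2+7))+((6*b)*(6*4)))*(((b+z)+(z+z))+x)) (not simplifiable)
  at RLL: (((9*z)+(2+7))+((6*b)*(6*4))) (not simplifiable)
  at RLLL: ((9*z)+(2+7)) (not simplifiable)
  at RLLLL: (9*z) (not simplifiable)
  at RLLLR: (2+7) (SIMPLIFIABLE)
  at RLLR: ((6*b)*(6*4)) (not simplifiable)
  at RLLRL: (6*b) (not simplifiable)
  at RLLRR: (6*4) (SIMPLIFIABLE)
  at RLR: (((b+z)+(z+z))+x) (not simplifiable)
  at RLRL: ((b+z)+(z+z)) (not simplifiable)
  at RLRLL: (b+z) (not simplifiable)
  at RLRLR: (z+z) (not simplifiable)
  at RR: (y+(((9+2)*(4+y))+((1+7)*(9*3)))) (not simplifiable)
  at RRR: (((9+2)*(4+y))+((1+7)*(9*3))) (not simplifiable)
  at RRRL: ((9+2)*(4+y)) (not simplifiable)
  at RRRLL: (9+2) (SIMPLIFIABLE)
  at RRRLR: (4+y) (not simplifiable)
  at RRRR: ((1+7)*(9*3)) (not simplifiable)
  at RRRRL: (1+7) (SIMPLIFIABLE)
  at RRRRR: (9*3) (SIMPLIFIABLE)
Found simplifiable subexpr at path RLLLR: (2+7)
One SIMPLIFY step would give: (1+(((((9*z)+9)+((6*b)*(6*4)))*(((b+z)+(z+z))+x))*(y+(((9+2)*(4+y))+((1+7)*(9*3))))))
-> NOT in normal form.

Answer: no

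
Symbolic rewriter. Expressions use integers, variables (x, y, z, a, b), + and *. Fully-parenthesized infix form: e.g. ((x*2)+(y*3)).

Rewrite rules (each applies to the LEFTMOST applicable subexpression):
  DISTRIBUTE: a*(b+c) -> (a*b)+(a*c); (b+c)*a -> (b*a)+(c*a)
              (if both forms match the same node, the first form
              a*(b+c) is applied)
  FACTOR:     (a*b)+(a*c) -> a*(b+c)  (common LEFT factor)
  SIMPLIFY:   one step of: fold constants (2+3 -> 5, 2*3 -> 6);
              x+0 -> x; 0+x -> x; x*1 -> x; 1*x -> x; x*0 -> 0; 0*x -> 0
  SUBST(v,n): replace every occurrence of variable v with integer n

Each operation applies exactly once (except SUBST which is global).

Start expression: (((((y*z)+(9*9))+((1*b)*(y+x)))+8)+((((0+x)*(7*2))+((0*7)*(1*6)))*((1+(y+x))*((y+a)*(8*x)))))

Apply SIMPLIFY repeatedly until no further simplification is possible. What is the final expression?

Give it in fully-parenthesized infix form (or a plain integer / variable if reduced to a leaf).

Answer: (((((y*z)+81)+(b*(y+x)))+8)+((x*14)*((1+(y+x))*((y+a)*(8*x)))))

Derivation:
Start: (((((y*z)+(9*9))+((1*b)*(y+x)))+8)+((((0+x)*(7*2))+((0*7)*(1*6)))*((1+(y+x))*((y+a)*(8*x)))))
Step 1: at LLLR: (9*9) -> 81; overall: (((((y*z)+(9*9))+((1*b)*(y+x)))+8)+((((0+x)*(7*2))+((0*7)*(1*6)))*((1+(y+x))*((y+a)*(8*x))))) -> (((((y*z)+81)+((1*b)*(y+x)))+8)+((((0+x)*(7*2))+((0*7)*(1*6)))*((1+(y+x))*((y+a)*(8*x)))))
Step 2: at LLRL: (1*b) -> b; overall: (((((y*z)+81)+((1*b)*(y+x)))+8)+((((0+x)*(7*2))+((0*7)*(1*6)))*((1+(y+x))*((y+a)*(8*x))))) -> (((((y*z)+81)+(b*(y+x)))+8)+((((0+x)*(7*2))+((0*7)*(1*6)))*((1+(y+x))*((y+a)*(8*x)))))
Step 3: at RLLL: (0+x) -> x; overall: (((((y*z)+81)+(b*(y+x)))+8)+((((0+x)*(7*2))+((0*7)*(1*6)))*((1+(y+x))*((y+a)*(8*x))))) -> (((((y*z)+81)+(b*(y+x)))+8)+(((x*(7*2))+((0*7)*(1*6)))*((1+(y+x))*((y+a)*(8*x)))))
Step 4: at RLLR: (7*2) -> 14; overall: (((((y*z)+81)+(b*(y+x)))+8)+(((x*(7*2))+((0*7)*(1*6)))*((1+(y+x))*((y+a)*(8*x))))) -> (((((y*z)+81)+(b*(y+x)))+8)+(((x*14)+((0*7)*(1*6)))*((1+(y+x))*((y+a)*(8*x)))))
Step 5: at RLRL: (0*7) -> 0; overall: (((((y*z)+81)+(b*(y+x)))+8)+(((x*14)+((0*7)*(1*6)))*((1+(y+x))*((y+a)*(8*x))))) -> (((((y*z)+81)+(b*(y+x)))+8)+(((x*14)+(0*(1*6)))*((1+(y+x))*((y+a)*(8*x)))))
Step 6: at RLR: (0*(1*6)) -> 0; overall: (((((y*z)+81)+(b*(y+x)))+8)+(((x*14)+(0*(1*6)))*((1+(y+x))*((y+a)*(8*x))))) -> (((((y*z)+81)+(b*(y+x)))+8)+(((x*14)+0)*((1+(y+x))*((y+a)*(8*x)))))
Step 7: at RL: ((x*14)+0) -> (x*14); overall: (((((y*z)+81)+(b*(y+x)))+8)+(((x*14)+0)*((1+(y+x))*((y+a)*(8*x))))) -> (((((y*z)+81)+(b*(y+x)))+8)+((x*14)*((1+(y+x))*((y+a)*(8*x)))))
Fixed point: (((((y*z)+81)+(b*(y+x)))+8)+((x*14)*((1+(y+x))*((y+a)*(8*x)))))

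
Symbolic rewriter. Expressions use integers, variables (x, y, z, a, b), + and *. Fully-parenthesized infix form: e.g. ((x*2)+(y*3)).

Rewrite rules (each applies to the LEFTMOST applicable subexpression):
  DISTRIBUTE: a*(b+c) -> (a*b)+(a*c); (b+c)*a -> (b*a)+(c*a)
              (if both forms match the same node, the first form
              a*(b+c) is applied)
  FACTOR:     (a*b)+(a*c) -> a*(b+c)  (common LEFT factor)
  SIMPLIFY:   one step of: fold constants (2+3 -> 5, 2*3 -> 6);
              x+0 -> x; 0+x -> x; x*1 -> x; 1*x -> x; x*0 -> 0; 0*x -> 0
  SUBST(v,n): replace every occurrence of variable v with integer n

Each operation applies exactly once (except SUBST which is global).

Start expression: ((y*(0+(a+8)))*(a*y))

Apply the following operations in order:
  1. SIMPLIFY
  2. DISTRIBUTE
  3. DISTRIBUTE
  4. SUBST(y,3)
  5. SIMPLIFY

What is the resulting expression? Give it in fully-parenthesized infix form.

Start: ((y*(0+(a+8)))*(a*y))
Apply SIMPLIFY at LR (target: (0+(a+8))): ((y*(0+(a+8)))*(a*y)) -> ((y*(a+8))*(a*y))
Apply DISTRIBUTE at L (target: (y*(a+8))): ((y*(a+8))*(a*y)) -> (((y*a)+(y*8))*(a*y))
Apply DISTRIBUTE at root (target: (((y*a)+(y*8))*(a*y))): (((y*a)+(y*8))*(a*y)) -> (((y*a)*(a*y))+((y*8)*(a*y)))
Apply SUBST(y,3): (((y*a)*(a*y))+((y*8)*(a*y))) -> (((3*a)*(a*3))+((3*8)*(a*3)))
Apply SIMPLIFY at RL (target: (3*8)): (((3*a)*(a*3))+((3*8)*(a*3))) -> (((3*a)*(a*3))+(24*(a*3)))

Answer: (((3*a)*(a*3))+(24*(a*3)))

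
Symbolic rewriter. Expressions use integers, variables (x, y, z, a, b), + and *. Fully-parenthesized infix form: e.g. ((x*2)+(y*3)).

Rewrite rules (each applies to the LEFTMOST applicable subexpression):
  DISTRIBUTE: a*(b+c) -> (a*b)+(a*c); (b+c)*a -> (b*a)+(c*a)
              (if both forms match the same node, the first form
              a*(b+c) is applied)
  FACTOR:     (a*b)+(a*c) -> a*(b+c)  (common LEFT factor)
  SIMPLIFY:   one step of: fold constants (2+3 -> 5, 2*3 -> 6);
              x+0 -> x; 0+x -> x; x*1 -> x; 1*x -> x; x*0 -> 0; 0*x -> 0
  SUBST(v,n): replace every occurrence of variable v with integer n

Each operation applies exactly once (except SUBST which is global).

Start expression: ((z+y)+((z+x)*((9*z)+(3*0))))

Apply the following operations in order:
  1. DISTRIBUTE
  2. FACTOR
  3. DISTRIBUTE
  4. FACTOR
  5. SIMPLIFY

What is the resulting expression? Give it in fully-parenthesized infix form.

Answer: ((z+y)+((z+x)*((9*z)+0)))

Derivation:
Start: ((z+y)+((z+x)*((9*z)+(3*0))))
Apply DISTRIBUTE at R (target: ((z+x)*((9*z)+(3*0)))): ((z+y)+((z+x)*((9*z)+(3*0)))) -> ((z+y)+(((z+x)*(9*z))+((z+x)*(3*0))))
Apply FACTOR at R (target: (((z+x)*(9*z))+((z+x)*(3*0)))): ((z+y)+(((z+x)*(9*z))+((z+x)*(3*0)))) -> ((z+y)+((z+x)*((9*z)+(3*0))))
Apply DISTRIBUTE at R (target: ((z+x)*((9*z)+(3*0)))): ((z+y)+((z+x)*((9*z)+(3*0)))) -> ((z+y)+(((z+x)*(9*z))+((z+x)*(3*0))))
Apply FACTOR at R (target: (((z+x)*(9*z))+((z+x)*(3*0)))): ((z+y)+(((z+x)*(9*z))+((z+x)*(3*0)))) -> ((z+y)+((z+x)*((9*z)+(3*0))))
Apply SIMPLIFY at RRR (target: (3*0)): ((z+y)+((z+x)*((9*z)+(3*0)))) -> ((z+y)+((z+x)*((9*z)+0)))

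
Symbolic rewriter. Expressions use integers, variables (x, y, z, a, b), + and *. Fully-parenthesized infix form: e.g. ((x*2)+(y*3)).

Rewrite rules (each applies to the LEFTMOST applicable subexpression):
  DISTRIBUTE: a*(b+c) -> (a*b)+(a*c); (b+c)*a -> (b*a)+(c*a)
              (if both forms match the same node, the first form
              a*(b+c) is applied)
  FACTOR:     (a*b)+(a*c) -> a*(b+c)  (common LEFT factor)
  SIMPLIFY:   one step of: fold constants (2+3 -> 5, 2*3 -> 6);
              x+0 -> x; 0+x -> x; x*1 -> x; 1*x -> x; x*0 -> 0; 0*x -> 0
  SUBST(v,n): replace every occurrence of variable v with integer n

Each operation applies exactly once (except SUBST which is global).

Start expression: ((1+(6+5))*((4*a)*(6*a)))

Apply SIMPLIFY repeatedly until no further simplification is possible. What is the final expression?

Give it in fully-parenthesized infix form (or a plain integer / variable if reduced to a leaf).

Start: ((1+(6+5))*((4*a)*(6*a)))
Step 1: at LR: (6+5) -> 11; overall: ((1+(6+5))*((4*a)*(6*a))) -> ((1+11)*((4*a)*(6*a)))
Step 2: at L: (1+11) -> 12; overall: ((1+11)*((4*a)*(6*a))) -> (12*((4*a)*(6*a)))
Fixed point: (12*((4*a)*(6*a)))

Answer: (12*((4*a)*(6*a)))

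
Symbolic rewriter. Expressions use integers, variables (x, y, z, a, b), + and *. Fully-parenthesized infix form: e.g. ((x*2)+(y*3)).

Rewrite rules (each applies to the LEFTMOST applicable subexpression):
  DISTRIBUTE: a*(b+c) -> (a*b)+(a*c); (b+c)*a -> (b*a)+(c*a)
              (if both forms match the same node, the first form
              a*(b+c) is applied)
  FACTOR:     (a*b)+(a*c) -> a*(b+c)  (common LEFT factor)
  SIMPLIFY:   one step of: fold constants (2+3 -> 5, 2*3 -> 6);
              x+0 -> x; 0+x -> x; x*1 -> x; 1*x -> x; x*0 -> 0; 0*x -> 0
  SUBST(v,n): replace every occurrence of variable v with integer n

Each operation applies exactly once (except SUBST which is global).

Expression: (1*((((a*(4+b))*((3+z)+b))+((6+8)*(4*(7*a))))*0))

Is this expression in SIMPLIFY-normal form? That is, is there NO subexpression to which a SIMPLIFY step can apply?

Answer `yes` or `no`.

Answer: no

Derivation:
Expression: (1*((((a*(4+b))*((3+z)+b))+((6+8)*(4*(7*a))))*0))
Scanning for simplifiable subexpressions (pre-order)...
  at root: (1*((((a*(4+b))*((3+z)+b))+((6+8)*(4*(7*a))))*0)) (SIMPLIFIABLE)
  at R: ((((a*(4+b))*((3+z)+b))+((6+8)*(4*(7*a))))*0) (SIMPLIFIABLE)
  at RL: (((a*(4+b))*((3+z)+b))+((6+8)*(4*(7*a)))) (not simplifiable)
  at RLL: ((a*(4+b))*((3+z)+b)) (not simplifiable)
  at RLLL: (a*(4+b)) (not simplifiable)
  at RLLLR: (4+b) (not simplifiable)
  at RLLR: ((3+z)+b) (not simplifiable)
  at RLLRL: (3+z) (not simplifiable)
  at RLR: ((6+8)*(4*(7*a))) (not simplifiable)
  at RLRL: (6+8) (SIMPLIFIABLE)
  at RLRR: (4*(7*a)) (not simplifiable)
  at RLRRR: (7*a) (not simplifiable)
Found simplifiable subexpr at path root: (1*((((a*(4+b))*((3+z)+b))+((6+8)*(4*(7*a))))*0))
One SIMPLIFY step would give: ((((a*(4+b))*((3+z)+b))+((6+8)*(4*(7*a))))*0)
-> NOT in normal form.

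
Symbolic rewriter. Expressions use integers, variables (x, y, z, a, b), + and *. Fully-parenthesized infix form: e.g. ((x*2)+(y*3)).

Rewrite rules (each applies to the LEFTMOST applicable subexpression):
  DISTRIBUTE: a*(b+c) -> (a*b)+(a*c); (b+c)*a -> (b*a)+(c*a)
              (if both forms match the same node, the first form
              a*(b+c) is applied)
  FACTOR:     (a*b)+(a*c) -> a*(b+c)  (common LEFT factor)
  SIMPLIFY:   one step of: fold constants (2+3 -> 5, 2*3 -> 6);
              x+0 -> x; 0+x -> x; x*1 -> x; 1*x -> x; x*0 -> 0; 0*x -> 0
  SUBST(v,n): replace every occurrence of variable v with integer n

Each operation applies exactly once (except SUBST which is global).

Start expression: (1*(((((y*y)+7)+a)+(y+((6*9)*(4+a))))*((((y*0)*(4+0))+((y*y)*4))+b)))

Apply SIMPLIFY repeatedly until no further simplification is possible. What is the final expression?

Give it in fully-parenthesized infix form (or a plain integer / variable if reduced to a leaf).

Answer: (((((y*y)+7)+a)+(y+(54*(4+a))))*(((y*y)*4)+b))

Derivation:
Start: (1*(((((y*y)+7)+a)+(y+((6*9)*(4+a))))*((((y*0)*(4+0))+((y*y)*4))+b)))
Step 1: at root: (1*(((((y*y)+7)+a)+(y+((6*9)*(4+a))))*((((y*0)*(4+0))+((y*y)*4))+b))) -> (((((y*y)+7)+a)+(y+((6*9)*(4+a))))*((((y*0)*(4+0))+((y*y)*4))+b)); overall: (1*(((((y*y)+7)+a)+(y+((6*9)*(4+a))))*((((y*0)*(4+0))+((y*y)*4))+b))) -> (((((y*y)+7)+a)+(y+((6*9)*(4+a))))*((((y*0)*(4+0))+((y*y)*4))+b))
Step 2: at LRRL: (6*9) -> 54; overall: (((((y*y)+7)+a)+(y+((6*9)*(4+a))))*((((y*0)*(4+0))+((y*y)*4))+b)) -> (((((y*y)+7)+a)+(y+(54*(4+a))))*((((y*0)*(4+0))+((y*y)*4))+b))
Step 3: at RLLL: (y*0) -> 0; overall: (((((y*y)+7)+a)+(y+(54*(4+a))))*((((y*0)*(4+0))+((y*y)*4))+b)) -> (((((y*y)+7)+a)+(y+(54*(4+a))))*(((0*(4+0))+((y*y)*4))+b))
Step 4: at RLL: (0*(4+0)) -> 0; overall: (((((y*y)+7)+a)+(y+(54*(4+a))))*(((0*(4+0))+((y*y)*4))+b)) -> (((((y*y)+7)+a)+(y+(54*(4+a))))*((0+((y*y)*4))+b))
Step 5: at RL: (0+((y*y)*4)) -> ((y*y)*4); overall: (((((y*y)+7)+a)+(y+(54*(4+a))))*((0+((y*y)*4))+b)) -> (((((y*y)+7)+a)+(y+(54*(4+a))))*(((y*y)*4)+b))
Fixed point: (((((y*y)+7)+a)+(y+(54*(4+a))))*(((y*y)*4)+b))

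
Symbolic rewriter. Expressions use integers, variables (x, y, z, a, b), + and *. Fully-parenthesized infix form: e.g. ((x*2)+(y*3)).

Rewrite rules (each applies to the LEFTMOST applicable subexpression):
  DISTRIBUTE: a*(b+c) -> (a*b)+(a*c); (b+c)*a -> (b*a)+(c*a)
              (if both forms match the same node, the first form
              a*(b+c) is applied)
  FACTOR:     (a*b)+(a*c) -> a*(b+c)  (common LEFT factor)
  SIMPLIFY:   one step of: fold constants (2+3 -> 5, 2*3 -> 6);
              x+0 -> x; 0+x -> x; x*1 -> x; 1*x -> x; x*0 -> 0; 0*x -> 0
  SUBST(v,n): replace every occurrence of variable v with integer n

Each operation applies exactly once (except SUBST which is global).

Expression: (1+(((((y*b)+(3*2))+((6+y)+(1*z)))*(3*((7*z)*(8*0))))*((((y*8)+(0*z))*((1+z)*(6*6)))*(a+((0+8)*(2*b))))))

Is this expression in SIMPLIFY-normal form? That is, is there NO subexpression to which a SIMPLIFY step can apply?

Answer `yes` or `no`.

Answer: no

Derivation:
Expression: (1+(((((y*b)+(3*2))+((6+y)+(1*z)))*(3*((7*z)*(8*0))))*((((y*8)+(0*z))*((1+z)*(6*6)))*(a+((0+8)*(2*b))))))
Scanning for simplifiable subexpressions (pre-order)...
  at root: (1+(((((y*b)+(3*2))+((6+y)+(1*z)))*(3*((7*z)*(8*0))))*((((y*8)+(0*z))*((1+z)*(6*6)))*(a+((0+8)*(2*b)))))) (not simplifiable)
  at R: (((((y*b)+(3*2))+((6+y)+(1*z)))*(3*((7*z)*(8*0))))*((((y*8)+(0*z))*((1+z)*(6*6)))*(a+((0+8)*(2*b))))) (not simplifiable)
  at RL: ((((y*b)+(3*2))+((6+y)+(1*z)))*(3*((7*z)*(8*0)))) (not simplifiable)
  at RLL: (((y*b)+(3*2))+((6+y)+(1*z))) (not simplifiable)
  at RLLL: ((y*b)+(3*2)) (not simplifiable)
  at RLLLL: (y*b) (not simplifiable)
  at RLLLR: (3*2) (SIMPLIFIABLE)
  at RLLR: ((6+y)+(1*z)) (not simplifiable)
  at RLLRL: (6+y) (not simplifiable)
  at RLLRR: (1*z) (SIMPLIFIABLE)
  at RLR: (3*((7*z)*(8*0))) (not simplifiable)
  at RLRR: ((7*z)*(8*0)) (not simplifiable)
  at RLRRL: (7*z) (not simplifiable)
  at RLRRR: (8*0) (SIMPLIFIABLE)
  at RR: ((((y*8)+(0*z))*((1+z)*(6*6)))*(a+((0+8)*(2*b)))) (not simplifiable)
  at RRL: (((y*8)+(0*z))*((1+z)*(6*6))) (not simplifiable)
  at RRLL: ((y*8)+(0*z)) (not simplifiable)
  at RRLLL: (y*8) (not simplifiable)
  at RRLLR: (0*z) (SIMPLIFIABLE)
  at RRLR: ((1+z)*(6*6)) (not simplifiable)
  at RRLRL: (1+z) (not simplifiable)
  at RRLRR: (6*6) (SIMPLIFIABLE)
  at RRR: (a+((0+8)*(2*b))) (not simplifiable)
  at RRRR: ((0+8)*(2*b)) (not simplifiable)
  at RRRRL: (0+8) (SIMPLIFIABLE)
  at RRRRR: (2*b) (not simplifiable)
Found simplifiable subexpr at path RLLLR: (3*2)
One SIMPLIFY step would give: (1+(((((y*b)+6)+((6+y)+(1*z)))*(3*((7*z)*(8*0))))*((((y*8)+(0*z))*((1+z)*(6*6)))*(a+((0+8)*(2*b))))))
-> NOT in normal form.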